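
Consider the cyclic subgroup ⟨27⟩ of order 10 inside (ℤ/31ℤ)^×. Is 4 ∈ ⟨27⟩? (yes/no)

yes

⟨27⟩ has order 10; its elements mod 31 are {1, 2, 4, 8, 15, 16, 23, 27, 29, 30}.
4 is in this set.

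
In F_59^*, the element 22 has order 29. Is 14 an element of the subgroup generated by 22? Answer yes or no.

14 ∈ ⟨22⟩ iff 14^29 ≡ 1 (mod 59), since |⟨22⟩| = 29.
14^29 mod 59 = 58.
Since 58 ≠ 1, 14 does not lie in the subgroup.

no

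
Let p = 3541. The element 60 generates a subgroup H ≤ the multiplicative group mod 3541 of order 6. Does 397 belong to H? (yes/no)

no

397 ∈ ⟨60⟩ iff 397^6 ≡ 1 (mod 3541), since |⟨60⟩| = 6.
397^6 mod 3541 = 1670.
Since 1670 ≠ 1, 397 does not lie in the subgroup.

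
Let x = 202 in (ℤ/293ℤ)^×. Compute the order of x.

The order of 202 must divide p − 1 = 292 = 2^2 · 73.
Divisors: 1, 2, 4, 73, 146, 292.
Check each in increasing order: 202^1 ≡ 202;  202^2 ≡ 77;  202^4 ≡ 69;  202^73 ≡ 292;  202^146 ≡ 1.
Smallest exponent giving 1 is 146.

146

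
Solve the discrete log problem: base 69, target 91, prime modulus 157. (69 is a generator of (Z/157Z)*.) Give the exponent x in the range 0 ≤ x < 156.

77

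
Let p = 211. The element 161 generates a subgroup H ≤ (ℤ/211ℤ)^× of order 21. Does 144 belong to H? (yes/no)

⟨161⟩ has order 21; its elements mod 211 are {1, 14, 34, 43, 54, 58, 73, 101, 117, 123, 144, 148, 161, 171, 173, 178, 179, 180, 185, 196, 199}.
144 is in this set.

yes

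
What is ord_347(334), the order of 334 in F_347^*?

The order of 334 must divide p − 1 = 346 = 2 · 173.
Divisors: 1, 2, 173, 346.
Check each in increasing order: 334^1 ≡ 334;  334^2 ≡ 169;  334^173 ≡ 346;  334^346 ≡ 1.
Smallest exponent giving 1 is 346.

346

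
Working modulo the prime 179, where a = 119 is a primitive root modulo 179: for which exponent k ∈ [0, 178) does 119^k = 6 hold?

Baby-step giant-step with m = ceil(sqrt(178)) = 14.
Baby table (119^j mod 179 for j=0..13):
  0:1  1:119  2:20  3:53  4:42  5:165  6:124  7:78
  8:153  9:128  10:17  11:54  12:161  13:6
Giant step factor: 119^(-14) ≡ 89 (mod 179).
Scan 6·89^i mod 179 for i = 0, 1, …:
  i=0: 6
Match at i=0, j=13: k = 0·14 + 13 = 13.

13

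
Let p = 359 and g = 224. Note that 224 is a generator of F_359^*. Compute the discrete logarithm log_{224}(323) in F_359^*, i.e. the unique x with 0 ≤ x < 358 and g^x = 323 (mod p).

333

Baby-step giant-step with m = ceil(sqrt(358)) = 19.
Baby table (224^j mod 359 for j=0..18):
  0:1  1:224  2:275  3:211  4:235  5:226  6:5  7:43
  8:298  9:337  10:98  11:53  12:25  13:215  14:54  15:249
  16:131  17:265  18:125
Giant step factor: 224^(-19) ≡ 179 (mod 359).
Scan 323·179^i mod 359 for i = 0, 1, …:
  i=0: 323   i=1: 18   i=2: 350   i=3: 184
  i=4: 267   i=5: 46   i=6: 336   i=7: 191
  i=8: 84   i=9: 317     …   i=16: 163
  i=17: 98
Match at i=17, j=10: x = 17·19 + 10 = 333.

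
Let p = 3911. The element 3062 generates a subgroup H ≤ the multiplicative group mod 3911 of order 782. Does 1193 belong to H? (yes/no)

1193 ∈ ⟨3062⟩ iff 1193^782 ≡ 1 (mod 3911), since |⟨3062⟩| = 782.
1193^782 mod 3911 = 3349.
Since 3349 ≠ 1, 1193 does not lie in the subgroup.

no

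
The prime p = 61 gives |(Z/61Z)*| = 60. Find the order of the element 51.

60

The order of 51 must divide p − 1 = 60 = 2^2 · 3 · 5.
Divisors: 1, 2, 3, 4, 5, 6, 10, 12, 15, 20, 30, 60.
Check each in increasing order: 51^1 ≡ 51;  51^2 ≡ 39;  51^3 ≡ 37;  51^4 ≡ 57;  51^5 ≡ 40;  51^6 ≡ 27;  51^10 ≡ 14;  51^12 ≡ 58;  51^15 ≡ 11;  51^20 ≡ 13;  51^30 ≡ 60;  51^60 ≡ 1.
Smallest exponent giving 1 is 60.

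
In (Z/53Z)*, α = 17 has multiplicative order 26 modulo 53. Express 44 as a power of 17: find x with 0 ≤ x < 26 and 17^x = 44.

6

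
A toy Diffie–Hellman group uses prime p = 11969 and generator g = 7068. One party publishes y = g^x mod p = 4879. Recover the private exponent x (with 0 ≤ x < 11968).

378

Baby-step giant-step with m = ceil(sqrt(11968)) = 110.
Baby table (7068^j mod 11969 for j=0..109):
  0:1  1:7068  2:9987  3:6923  4:2492  5:7057  6:4053  7:4787
  8:10122  9:3583  10:10209  11:8080  12:5341  13:11931  14:6703  15:3502
  16:244  17:1056  18:7121  19:1583  20:9598  21:10341  22:7474  23:7035
  24:4154  25:515  26:1444  27:8604  28:10552  29:2697  30:7748  31:4689
  32:11660  33:6315  34:2019  35:3244  36:7957  37:9714  38:4368  39:4973
  40:8180  41:5970  42:5235  43:4801  44:1353  45:11742  46:11379  47:7061
  48:8387  49:8828  50:1907  51:1582  52:2530  53:354  54:551  55:4543
  56:9066  57:8431  58:8626  59:10451  60:6969  61:4457  62:11637  63:11317
  64:11698  65:11581  66:10486  67:3000  68:6901  69:2593  70:2785  71:7344
  72:9808  73:10465  74:10169  75:647  76:838  77:10298  78:2775  79:8478
  80:5690  81:1080  82:9187  83:1891  84:8184  85:10304  86:9276  87:8555
  88:11321  89:4063  90:3653  91:2271  92:999  93:11191  94:6836  95:9964
  96:11925  97:202  98:3425  99:6582  100:10042  101:686  102:1203  103:4814
  104:9454  105:9914  106:5626  107:3550  108:4376  109:1672
Giant step factor: 7068^(-110) ≡ 7405 (mod 11969).
Scan 4879·7405^i mod 11969 for i = 0, 1, …:
  i=0: 4879   i=1: 6553   i=2: 2639   i=3: 8387
Match at i=3, j=48: x = 3·110 + 48 = 378.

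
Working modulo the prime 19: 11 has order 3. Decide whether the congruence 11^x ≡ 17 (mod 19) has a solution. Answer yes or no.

no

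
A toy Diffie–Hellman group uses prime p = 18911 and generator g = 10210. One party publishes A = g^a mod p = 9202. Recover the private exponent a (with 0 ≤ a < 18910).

2541

Baby-step giant-step with m = ceil(sqrt(18910)) = 138.
Baby table (10210^j mod 18911 for j=0..137):
  0:1  1:10210  2:6668  3:680  4:2463  5:14511  6:8536  7:10672
  8:14849  9:17714  10:14047  11:17757  12:18124  13:1905  14:9542  15:13259
  16:9452  17:2087  18:14484  19:16531  20:835  21:15400  22:7946  23:470
  24:14217  25:13645  26:17024  27:4039  28:12210  29:2788  30:4425  31:871
  32:4740  33:2151  34:6039  35:8330  36:6533  37:2833  38:10011  39:17266
  40:16429  41:18431  42:16060  43:14230  44:13998  45:9153  46:12879  47:6407
  48:2321  49:1927  50:7230  51:8667  52:5501  53:18451  54:12239  55:15213
  56:8687  57:1680  58:523  59:6928  60:7740  61:15242  62:2201  63:5942
  64:1332  65:2711  66:12517  67:16943  68:9113  69:1610  70:4441  71:12943
  72:16873  73:13031  74:7625  75:13574  76:10732  77:3386  78:1752  79:17025
  80:14249  81:18878  82:3468  83:6888  84:15382  85:13276  86:12823  87:1977
  88:7133  89:1669  90:1679  91:9224  92:260  93:7060  94:12779  95:6601
  96:16317  97:9571  98:6773  99:13714  100:2896  101:10267  102:2397  103:2536
  104:3401  105:3614  106:3579  107:5538  108:18001  109:13112  110:2551  111:5263
  112:9079  113:13779  114:4661  115:8734  116:8775  117:11343  118:1066  119:10035
  120:16463  121:6262  122:15840  123:18439  124:3185  125:10841  126:527  127:9946
  128:15501  129:17962  130:12053  131:7253  132:16565  133:7577  134:15180  135:12155
  136:8568  137:15905
Giant step factor: 10210^(-138) ≡ 8088 (mod 18911).
Scan 9202·8088^i mod 18911 for i = 0, 1, …:
  i=0: 9202   i=1: 10991   i=2: 13508   i=3: 3857
  i=4: 11177   i=5: 4996   i=6: 13752   i=7: 10585
  i=8: 1383   i=9: 9303     …   i=17: 16386
  i=18: 1680
Match at i=18, j=57: a = 18·138 + 57 = 2541.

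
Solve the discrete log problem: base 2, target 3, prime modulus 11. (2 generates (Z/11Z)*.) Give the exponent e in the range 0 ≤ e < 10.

8

Successive powers of 2 modulo 11:
  2^0=1  2^1=2  2^2=4  2^3=8  2^4=5  2^5=10
  2^6=9  2^7=7  2^8=3
So 2^8 ≡ 3 (mod 11), giving e = 8.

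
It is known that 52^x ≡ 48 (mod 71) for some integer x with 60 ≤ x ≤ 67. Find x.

Compute 52^60 mod 71 = 48, then multiply by 52 repeatedly:
  52^60=48
Found 48 at exponent 60.

60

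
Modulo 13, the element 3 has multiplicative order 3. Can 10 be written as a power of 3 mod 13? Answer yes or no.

10 ∈ ⟨3⟩ iff 10^3 ≡ 1 (mod 13), since |⟨3⟩| = 3.
10^3 mod 13 = 12.
Since 12 ≠ 1, 10 does not lie in the subgroup.

no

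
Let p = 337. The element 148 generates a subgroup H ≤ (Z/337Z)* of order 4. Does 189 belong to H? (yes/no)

yes

189 ∈ ⟨148⟩ iff 189^4 ≡ 1 (mod 337), since |⟨148⟩| = 4.
189^4 mod 337 = 1.
Since 1 = 1, 189 lies in the subgroup.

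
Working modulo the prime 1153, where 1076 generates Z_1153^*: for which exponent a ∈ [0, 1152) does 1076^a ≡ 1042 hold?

737

Baby-step giant-step with m = ceil(sqrt(1152)) = 34.
Baby table (1076^j mod 1153 for j=0..33):
  0:1  1:1076  2:164  3:55  4:377  5:949  6:719  7:1134
  8:310  9:343  10:108  11:908  12:417  13:175  14:361  15:1028
  16:401  17:254  18:43  19:148  20:134  21:59  22:69  23:452
  24:939  25:336  26:647  27:913  28:32  29:995  30:636  31:607
  32:534  33:390
Giant step factor: 1076^(-34) ≡ 643 (mod 1153).
Scan 1042·643^i mod 1153 for i = 0, 1, …:
  i=0: 1042   i=1: 113   i=2: 20   i=3: 177
  i=4: 817   i=5: 716   i=6: 341   i=7: 193
  i=8: 728   i=9: 1139     …   i=20: 709
  i=21: 452
Match at i=21, j=23: a = 21·34 + 23 = 737.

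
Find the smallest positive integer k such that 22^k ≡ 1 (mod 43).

The order of 22 must divide p − 1 = 42 = 2 · 3 · 7.
Divisors: 1, 2, 3, 6, 7, 14, 21, 42.
Check each in increasing order: 22^1 ≡ 22;  22^2 ≡ 11;  22^3 ≡ 27;  22^6 ≡ 41;  22^7 ≡ 42;  22^14 ≡ 1.
Smallest exponent giving 1 is 14.

14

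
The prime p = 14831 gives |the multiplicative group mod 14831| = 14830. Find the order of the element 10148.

The order of 10148 must divide p − 1 = 14830 = 2 · 5 · 1483.
Divisors: 1, 2, 5, 10, 1483, 2966, 7415, 14830.
Check each in increasing order: 10148^1 ≡ 10148;  10148^2 ≡ 10271;  10148^5 ≡ 1816;  10148^10 ≡ 5374;  10148^1483 ≡ 14830;  10148^2966 ≡ 1.
Smallest exponent giving 1 is 2966.

2966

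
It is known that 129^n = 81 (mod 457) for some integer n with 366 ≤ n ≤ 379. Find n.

Compute 129^366 mod 457 = 432, then multiply by 129 repeatedly:
  129^366=432  129^367=431  129^368=302  129^369=113  129^370=410
  129^371=335  129^372=257  129^373=249  129^374=131  129^375=447
  129^376=81
Found 81 at exponent 376.

376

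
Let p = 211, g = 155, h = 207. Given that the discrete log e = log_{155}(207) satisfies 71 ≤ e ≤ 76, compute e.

71

Compute 155^71 mod 211 = 207, then multiply by 155 repeatedly:
  155^71=207
Found 207 at exponent 71.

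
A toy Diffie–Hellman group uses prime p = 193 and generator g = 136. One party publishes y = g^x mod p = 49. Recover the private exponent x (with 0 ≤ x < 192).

Baby-step giant-step with m = ceil(sqrt(192)) = 14.
Baby table (136^j mod 193 for j=0..13):
  0:1  1:136  2:161  3:87  4:59  5:111  6:42  7:115
  8:7  9:180  10:162  11:30  12:27  13:5
Giant step factor: 136^(-14) ≡ 86 (mod 193).
Scan 49·86^i mod 193 for i = 0, 1, …:
  i=0: 49   i=1: 161
Match at i=1, j=2: x = 1·14 + 2 = 16.

16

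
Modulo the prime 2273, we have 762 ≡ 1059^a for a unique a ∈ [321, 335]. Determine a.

324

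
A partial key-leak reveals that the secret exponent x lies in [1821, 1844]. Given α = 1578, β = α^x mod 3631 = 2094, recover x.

1824

Compute 1578^1821 mod 3631 = 1806, then multiply by 1578 repeatedly:
  1578^1821=1806  1578^1822=3164  1578^1823=167  1578^1824=2094
Found 2094 at exponent 1824.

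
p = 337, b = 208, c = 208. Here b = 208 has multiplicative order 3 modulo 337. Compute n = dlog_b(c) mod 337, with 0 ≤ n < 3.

Successive powers of 208 modulo 337:
  208^0=1  208^1=208
So 208^1 ≡ 208 (mod 337), giving n = 1.

1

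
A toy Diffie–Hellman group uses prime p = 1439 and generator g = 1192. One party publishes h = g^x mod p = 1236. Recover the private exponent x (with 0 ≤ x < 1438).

157

Baby-step giant-step with m = ceil(sqrt(1438)) = 38.
Baby table (1192^j mod 1439 for j=0..37):
  0:1  1:1192  2:571  3:1424  4:827  5:69  6:225  7:546
  8:404  9:942  10:444  11:1135  12:260  13:535  14:243  15:417
  16:609  17:672  18:940  19:938  20:1432  21:290  22:320  23:105
  24:1406  25:956  26:1303  27:495  28:50  29:601  30:1209  31:689
  32:1058  33:572  34:1177  35:1398  36:54  37:1052
Giant step factor: 1192^(-38) ≡ 599 (mod 1439).
Scan 1236·599^i mod 1439 for i = 0, 1, …:
  i=0: 1236   i=1: 718   i=2: 1260   i=3: 704
  i=4: 69
Match at i=4, j=5: x = 4·38 + 5 = 157.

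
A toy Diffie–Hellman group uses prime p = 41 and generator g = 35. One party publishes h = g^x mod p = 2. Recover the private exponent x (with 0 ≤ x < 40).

Successive powers of 35 modulo 41:
  35^0=1  35^1=35  35^2=36  35^3=30  35^4=25  35^5=14
  35^6=39  35^7=12  35^8=10  35^9=22  35^10=32  35^11=13
  35^12=4  35^13=17  35^14=21  35^15=38  35^16=18  35^17=15
  35^18=33  35^19=7  35^20=40  35^21=6  35^22=5  35^23=11
  35^24=16  35^25=27  35^26=2
So 35^26 ≡ 2 (mod 41), giving x = 26.

26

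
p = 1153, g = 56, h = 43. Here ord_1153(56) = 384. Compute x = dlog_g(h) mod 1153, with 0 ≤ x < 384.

222

Baby-step giant-step with m = ceil(sqrt(384)) = 20.
Baby table (56^j mod 1153 for j=0..19):
  0:1  1:56  2:830  3:360  4:559  5:173  6:464  7:618
  8:18  9:1008  10:1104  11:715  12:838  13:808  14:281  15:747
  16:324  17:849  18:271  19:187
Giant step factor: 56^(-20) ≡ 886 (mod 1153).
Scan 43·886^i mod 1153 for i = 0, 1, …:
  i=0: 43   i=1: 49   i=2: 753   i=3: 724
  i=4: 396   i=5: 344   i=6: 392   i=7: 259
  i=8: 27   i=9: 862   i=10: 446   i=11: 830
Match at i=11, j=2: x = 11·20 + 2 = 222.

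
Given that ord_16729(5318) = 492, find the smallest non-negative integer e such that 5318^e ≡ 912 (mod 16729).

420

Baby-step giant-step with m = ceil(sqrt(492)) = 23.
Baby table (5318^j mod 16729 for j=0..22):
  0:1  1:5318  2:9114  3:4339  4:5511  5:15019  6:6796  7:6488
  8:7986  9:11346  10:13254  11:5495  12:13576  13:11533  14:3980  15:3455
  16:5248  17:4892  18:2061  19:2903  20:14016  21:9393  22:15909
Giant step factor: 5318^(-23) ≡ 15818 (mod 16729).
Scan 912·15818^i mod 16729 for i = 0, 1, …:
  i=0: 912   i=1: 5618   i=2: 1076   i=3: 6775
  i=4: 976   i=5: 14230   i=6: 1445   i=7: 5196
  i=8: 751   i=9: 1728     …   i=17: 16391
  i=18: 6796
Match at i=18, j=6: e = 18·23 + 6 = 420.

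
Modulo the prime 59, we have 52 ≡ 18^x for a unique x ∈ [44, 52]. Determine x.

51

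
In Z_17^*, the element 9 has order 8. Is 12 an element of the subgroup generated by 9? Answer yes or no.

no

⟨9⟩ has order 8; its elements mod 17 are {1, 2, 4, 8, 9, 13, 15, 16}.
12 is not in this set.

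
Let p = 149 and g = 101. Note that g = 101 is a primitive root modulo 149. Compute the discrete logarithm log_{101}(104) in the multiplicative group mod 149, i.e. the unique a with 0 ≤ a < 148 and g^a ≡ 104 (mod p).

Baby-step giant-step with m = ceil(sqrt(148)) = 13.
Baby table (101^j mod 149 for j=0..12):
  0:1  1:101  2:69  3:115  4:142  5:38  6:113  7:89
  8:49  9:32  10:103  11:122  12:104
Giant step factor: 101^(-13) ≡ 147 (mod 149).
Scan 104·147^i mod 149 for i = 0, 1, …:
  i=0: 104
Match at i=0, j=12: a = 0·13 + 12 = 12.

12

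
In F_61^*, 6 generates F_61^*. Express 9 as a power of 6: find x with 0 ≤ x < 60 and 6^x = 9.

36

Baby-step giant-step with m = ceil(sqrt(60)) = 8.
Baby table (6^j mod 61 for j=0..7):
  0:1  1:6  2:36  3:33  4:15  5:29  6:52  7:7
Giant step factor: 6^(-8) ≡ 16 (mod 61).
Scan 9·16^i mod 61 for i = 0, 1, …:
  i=0: 9   i=1: 22   i=2: 47   i=3: 20
  i=4: 15
Match at i=4, j=4: x = 4·8 + 4 = 36.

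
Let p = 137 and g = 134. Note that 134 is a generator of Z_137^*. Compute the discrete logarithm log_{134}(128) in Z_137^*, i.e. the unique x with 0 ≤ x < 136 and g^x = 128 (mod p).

70

Baby-step giant-step with m = ceil(sqrt(136)) = 12.
Baby table (134^j mod 137 for j=0..11):
  0:1  1:134  2:9  3:110  4:81  5:31  6:44  7:5
  8:122  9:45  10:2  11:131
Giant step factor: 134^(-12) ≡ 99 (mod 137).
Scan 128·99^i mod 137 for i = 0, 1, …:
  i=0: 128   i=1: 68   i=2: 19   i=3: 100
  i=4: 36   i=5: 2
Match at i=5, j=10: x = 5·12 + 10 = 70.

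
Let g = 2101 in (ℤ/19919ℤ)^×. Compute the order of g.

19918

The order of 2101 must divide p − 1 = 19918 = 2 · 23 · 433.
Divisors: 1, 2, 23, 46, 433, 866, 9959, 19918.
Check each in increasing order: 2101^1 ≡ 2101;  2101^2 ≡ 12102;  2101^23 ≡ 448;  2101^46 ≡ 1514;  2101^433 ≡ 17037;  2101^866 ≡ 19620;  2101^9959 ≡ 19918;  2101^19918 ≡ 1.
Smallest exponent giving 1 is 19918.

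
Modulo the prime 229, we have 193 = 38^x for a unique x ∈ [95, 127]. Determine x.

112

Compute 38^95 mod 229 = 140, then multiply by 38 repeatedly:
  38^95=140  38^96=53  38^97=182  38^98=46  38^99=145
  38^100=14  38^101=74  38^102=64  38^103=142  38^104=129
  38^105=93  38^106=99  38^107=98  38^108=60  38^109=219
  38^110=78  38^111=216  38^112=193
Found 193 at exponent 112.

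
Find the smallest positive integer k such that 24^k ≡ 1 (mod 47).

23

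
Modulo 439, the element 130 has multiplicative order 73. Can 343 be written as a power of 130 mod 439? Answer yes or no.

yes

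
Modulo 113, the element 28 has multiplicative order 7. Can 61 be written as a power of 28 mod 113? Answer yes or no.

no

⟨28⟩ has order 7; its elements mod 113 are {1, 16, 28, 30, 49, 106, 109}.
61 is not in this set.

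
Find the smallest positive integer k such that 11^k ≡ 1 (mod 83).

41

The order of 11 must divide p − 1 = 82 = 2 · 41.
Divisors: 1, 2, 41, 82.
Check each in increasing order: 11^1 ≡ 11;  11^2 ≡ 38;  11^41 ≡ 1.
Smallest exponent giving 1 is 41.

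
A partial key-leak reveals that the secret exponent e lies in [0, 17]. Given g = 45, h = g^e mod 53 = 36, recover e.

Compute 45^0 mod 53 = 1, then multiply by 45 repeatedly:
  45^0=1  45^1=45  45^2=11  45^3=18  45^4=15
  45^5=39  45^6=6  45^7=5  45^8=13  45^9=2
  45^10=37  45^11=22  45^12=36
Found 36 at exponent 12.

12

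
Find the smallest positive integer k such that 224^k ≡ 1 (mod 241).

The order of 224 must divide p − 1 = 240 = 2^4 · 3 · 5.
Divisors: 1, 2, 3, 4, 5, 6, 8, 10, 12, 15, 16, 20, 24, 30, 40, 48, 60, 80, 120, 240.
Check each in increasing order: 224^1 ≡ 224;  224^2 ≡ 48;  224^3 ≡ 148;  224^4 ≡ 135;  224^5 ≡ 115;  224^6 ≡ 214;  224^8 ≡ 150;  224^10 ≡ 211;  224^12 ≡ 6;  224^15 ≡ 165;  224^16 ≡ 87;  224^20 ≡ 177;  224^24 ≡ 36;  224^30 ≡ 233;  224^40 ≡ 240;  224^48 ≡ 91;  224^60 ≡ 64;  224^80 ≡ 1.
Smallest exponent giving 1 is 80.

80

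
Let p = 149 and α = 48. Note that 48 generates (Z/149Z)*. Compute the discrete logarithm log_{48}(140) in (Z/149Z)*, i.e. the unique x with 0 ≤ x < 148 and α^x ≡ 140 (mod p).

32

Baby-step giant-step with m = ceil(sqrt(148)) = 13.
Baby table (48^j mod 149 for j=0..12):
  0:1  1:48  2:69  3:34  4:142  5:111  6:113  7:60
  8:49  9:117  10:103  11:27  12:104
Giant step factor: 48^(-13) ≡ 2 (mod 149).
Scan 140·2^i mod 149 for i = 0, 1, …:
  i=0: 140   i=1: 131   i=2: 113
Match at i=2, j=6: x = 2·13 + 6 = 32.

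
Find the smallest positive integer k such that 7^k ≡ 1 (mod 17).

The order of 7 must divide p − 1 = 16 = 2^4.
Divisors: 1, 2, 4, 8, 16.
Check each in increasing order: 7^1 ≡ 7;  7^2 ≡ 15;  7^4 ≡ 4;  7^8 ≡ 16;  7^16 ≡ 1.
Smallest exponent giving 1 is 16.

16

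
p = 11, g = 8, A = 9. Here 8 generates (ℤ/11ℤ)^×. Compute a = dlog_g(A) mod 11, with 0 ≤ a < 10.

2

Successive powers of 8 modulo 11:
  8^0=1  8^1=8  8^2=9
So 8^2 ≡ 9 (mod 11), giving a = 2.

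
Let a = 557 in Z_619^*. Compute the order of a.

The order of 557 must divide p − 1 = 618 = 2 · 3 · 103.
Divisors: 1, 2, 3, 6, 103, 206, 309, 618.
Check each in increasing order: 557^1 ≡ 557;  557^2 ≡ 130;  557^3 ≡ 606;  557^6 ≡ 169;  557^103 ≡ 252;  557^206 ≡ 366;  557^309 ≡ 1.
Smallest exponent giving 1 is 309.

309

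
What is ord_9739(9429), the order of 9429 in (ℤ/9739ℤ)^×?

9738

The order of 9429 must divide p − 1 = 9738 = 2 · 3^2 · 541.
Divisors: 1, 2, 3, 6, 9, 18, 541, 1082, 1623, 3246, 4869, 9738.
Check each in increasing order: 9429^1 ≡ 9429;  9429^2 ≡ 8449;  9429^3 ≡ 601;  9429^6 ≡ 858;  9429^9 ≡ 9230;  9429^18 ≡ 5867;  9429^541 ≡ 94;  9429^1082 ≡ 8836;  9429^1623 ≡ 2769;  9429^3246 ≡ 2768;  9429^4869 ≡ 9738;  9429^9738 ≡ 1.
Smallest exponent giving 1 is 9738.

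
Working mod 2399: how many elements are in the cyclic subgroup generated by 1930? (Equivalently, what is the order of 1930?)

1199

The order of 1930 must divide p − 1 = 2398 = 2 · 11 · 109.
Divisors: 1, 2, 11, 22, 109, 218, 1199, 2398.
Check each in increasing order: 1930^1 ≡ 1930;  1930^2 ≡ 1652;  1930^11 ≡ 2243;  1930^22 ≡ 346;  1930^109 ≡ 551;  1930^218 ≡ 1327;  1930^1199 ≡ 1.
Smallest exponent giving 1 is 1199.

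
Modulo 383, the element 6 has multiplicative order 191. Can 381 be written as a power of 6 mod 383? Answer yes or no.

381 ∈ ⟨6⟩ iff 381^191 ≡ 1 (mod 383), since |⟨6⟩| = 191.
381^191 mod 383 = 382.
Since 382 ≠ 1, 381 does not lie in the subgroup.

no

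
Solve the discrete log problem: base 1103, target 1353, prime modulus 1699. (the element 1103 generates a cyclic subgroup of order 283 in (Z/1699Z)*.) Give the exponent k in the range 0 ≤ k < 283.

Baby-step giant-step with m = ceil(sqrt(283)) = 17.
Baby table (1103^j mod 1699 for j=0..16):
  0:1  1:1103  2:125  3:256  4:334  5:1418  6:974  7:554
  8:1121  9:1290  10:807  11:1544  12:634  13:1013  14:1096  15:899
  16:1080
Giant step factor: 1103^(-17) ≡ 141 (mod 1699).
Scan 1353·141^i mod 1699 for i = 0, 1, …:
  i=0: 1353   i=1: 485   i=2: 425   i=3: 460
  i=4: 298   i=5: 1242   i=6: 125
Match at i=6, j=2: k = 6·17 + 2 = 104.

104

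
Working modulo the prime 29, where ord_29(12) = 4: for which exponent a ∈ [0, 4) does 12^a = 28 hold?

Successive powers of 12 modulo 29:
  12^0=1  12^1=12  12^2=28
So 12^2 ≡ 28 (mod 29), giving a = 2.

2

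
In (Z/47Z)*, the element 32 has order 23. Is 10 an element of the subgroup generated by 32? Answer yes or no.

no

10 ∈ ⟨32⟩ iff 10^23 ≡ 1 (mod 47), since |⟨32⟩| = 23.
10^23 mod 47 = 46.
Since 46 ≠ 1, 10 does not lie in the subgroup.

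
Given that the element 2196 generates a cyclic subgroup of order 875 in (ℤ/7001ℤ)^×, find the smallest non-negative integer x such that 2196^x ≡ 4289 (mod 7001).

189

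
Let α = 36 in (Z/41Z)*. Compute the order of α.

20

The order of 36 must divide p − 1 = 40 = 2^3 · 5.
Divisors: 1, 2, 4, 5, 8, 10, 20, 40.
Check each in increasing order: 36^1 ≡ 36;  36^2 ≡ 25;  36^4 ≡ 10;  36^5 ≡ 32;  36^8 ≡ 18;  36^10 ≡ 40;  36^20 ≡ 1.
Smallest exponent giving 1 is 20.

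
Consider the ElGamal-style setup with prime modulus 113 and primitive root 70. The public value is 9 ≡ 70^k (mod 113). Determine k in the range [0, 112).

62

Baby-step giant-step with m = ceil(sqrt(112)) = 11.
Baby table (70^j mod 113 for j=0..10):
  0:1  1:70  2:41  3:45  4:99  5:37  6:104  7:48
  8:83  9:47  10:13
Giant step factor: 70^(-11) ≡ 19 (mod 113).
Scan 9·19^i mod 113 for i = 0, 1, …:
  i=0: 9   i=1: 58   i=2: 85   i=3: 33
  i=4: 62   i=5: 48
Match at i=5, j=7: k = 5·11 + 7 = 62.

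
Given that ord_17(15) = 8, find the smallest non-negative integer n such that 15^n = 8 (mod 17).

7

Successive powers of 15 modulo 17:
  15^0=1  15^1=15  15^2=4  15^3=9  15^4=16  15^5=2
  15^6=13  15^7=8
So 15^7 ≡ 8 (mod 17), giving n = 7.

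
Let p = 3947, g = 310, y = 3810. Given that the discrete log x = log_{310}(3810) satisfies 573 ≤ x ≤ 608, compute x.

582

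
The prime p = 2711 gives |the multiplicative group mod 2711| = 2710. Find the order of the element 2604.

The order of 2604 must divide p − 1 = 2710 = 2 · 5 · 271.
Divisors: 1, 2, 5, 10, 271, 542, 1355, 2710.
Check each in increasing order: 2604^1 ≡ 2604;  2604^2 ≡ 605;  2604^5 ≡ 1142;  2604^10 ≡ 173;  2604^271 ≡ 1.
Smallest exponent giving 1 is 271.

271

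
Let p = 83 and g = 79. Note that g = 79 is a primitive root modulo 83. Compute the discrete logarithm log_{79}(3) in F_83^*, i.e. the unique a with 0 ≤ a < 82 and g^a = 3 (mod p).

Baby-step giant-step with m = ceil(sqrt(82)) = 10.
Baby table (79^j mod 83 for j=0..9):
  0:1  1:79  2:16  3:19  4:7  5:55  6:29  7:50
  8:49  9:53
Giant step factor: 79^(-10) ≡ 9 (mod 83).
Scan 3·9^i mod 83 for i = 0, 1, …:
  i=0: 3   i=1: 27   i=2: 77   i=3: 29
Match at i=3, j=6: a = 3·10 + 6 = 36.

36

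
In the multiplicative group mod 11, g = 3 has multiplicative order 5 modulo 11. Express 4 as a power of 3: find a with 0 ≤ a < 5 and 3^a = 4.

Successive powers of 3 modulo 11:
  3^0=1  3^1=3  3^2=9  3^3=5  3^4=4
So 3^4 ≡ 4 (mod 11), giving a = 4.

4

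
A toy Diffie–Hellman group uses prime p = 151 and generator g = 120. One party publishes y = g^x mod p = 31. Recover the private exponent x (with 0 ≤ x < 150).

76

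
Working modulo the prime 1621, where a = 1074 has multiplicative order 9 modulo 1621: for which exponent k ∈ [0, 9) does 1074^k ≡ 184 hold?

3

Successive powers of 1074 modulo 1621:
  1074^0=1  1074^1=1074  1074^2=945  1074^3=184
So 1074^3 ≡ 184 (mod 1621), giving k = 3.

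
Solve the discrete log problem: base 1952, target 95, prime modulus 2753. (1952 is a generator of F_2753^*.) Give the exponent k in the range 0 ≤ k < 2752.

Baby-step giant-step with m = ceil(sqrt(2752)) = 53.
Baby table (1952^j mod 2753 for j=0..52):
  0:1  1:1952  2:152  3:2133  4:1080  5:2115  6:1733  7:2132
  8:1881  9:1963  10:2353  11:1052  12:2519  13:230  14:221  15:1924
  16:556  17:630  18:1922  19:2158  20:326  21:409  22:2751  23:1602
  24:2449  25:1240  26:593  27:1276  28:2040  29:1242  30:1744  31:1580
  32:800  33:649  34:468  35:2293  36:2311  37:1658  38:1641  39:1493
  40:1662  41:1190  42:2101  43:1935  44:4  45:2302  46:608  47:273
  48:1567  49:201  50:1426  51:269  52:2018
Giant step factor: 1952^(-53) ≡ 2036 (mod 2753).
Scan 95·2036^i mod 2753 for i = 0, 1, …:
  i=0: 95   i=1: 710   i=2: 235   i=3: 2191
  i=4: 1016   i=5: 1073   i=6: 1499   i=7: 1640
  i=8: 2404   i=9: 2463   i=10: 1455   i=11: 152
Match at i=11, j=2: k = 11·53 + 2 = 585.

585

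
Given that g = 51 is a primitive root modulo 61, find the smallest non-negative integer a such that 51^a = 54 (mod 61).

23

Successive powers of 51 modulo 61:
  51^0=1  51^1=51  51^2=39  51^3=37  51^4=57  51^5=40
  51^6=27  51^7=35  51^8=16  51^9=23  51^10=14  51^11=43
  51^12=58  51^13=30  51^14=5  51^15=11  51^16=12  51^17=2
  51^18=41  51^19=17  51^20=13  51^21=53  51^22=19  51^23=54
So 51^23 ≡ 54 (mod 61), giving a = 23.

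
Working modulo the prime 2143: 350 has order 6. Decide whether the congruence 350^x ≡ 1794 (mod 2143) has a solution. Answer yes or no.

1794 ∈ ⟨350⟩ iff 1794^6 ≡ 1 (mod 2143), since |⟨350⟩| = 6.
1794^6 mod 2143 = 1.
Since 1 = 1, 1794 lies in the subgroup.

yes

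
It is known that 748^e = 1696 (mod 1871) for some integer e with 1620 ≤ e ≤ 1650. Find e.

1632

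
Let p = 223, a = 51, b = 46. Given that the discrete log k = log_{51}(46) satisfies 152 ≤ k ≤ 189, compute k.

157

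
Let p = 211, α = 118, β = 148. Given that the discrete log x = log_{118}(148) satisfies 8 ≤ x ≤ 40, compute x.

30

Compute 118^8 mod 211 = 16, then multiply by 118 repeatedly:
  118^8=16  118^9=200  118^10=179  118^11=22  118^12=64
  118^13=167  118^14=83  118^15=88  118^16=45  118^17=35
  118^18=121  118^19=141  118^20=180  118^21=140  118^22=62
  118^23=142  118^24=87  118^25=138  118^26=37  118^27=146
  118^28=137  118^29=130  118^30=148
Found 148 at exponent 30.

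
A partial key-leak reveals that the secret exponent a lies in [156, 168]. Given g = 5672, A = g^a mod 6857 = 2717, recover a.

Compute 5672^156 mod 6857 = 1081, then multiply by 5672 repeatedly:
  5672^156=1081  5672^157=1274  5672^158=5707  5672^159=5064  5672^160=5892
  5672^161=5263  5672^162=3215  5672^163=2717
Found 2717 at exponent 163.

163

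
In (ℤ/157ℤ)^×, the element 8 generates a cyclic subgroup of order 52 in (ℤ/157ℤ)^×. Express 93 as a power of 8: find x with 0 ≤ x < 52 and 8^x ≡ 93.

28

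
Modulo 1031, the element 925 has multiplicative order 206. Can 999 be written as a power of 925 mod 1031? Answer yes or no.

999 ∈ ⟨925⟩ iff 999^206 ≡ 1 (mod 1031), since |⟨925⟩| = 206.
999^206 mod 1031 = 1.
Since 1 = 1, 999 lies in the subgroup.

yes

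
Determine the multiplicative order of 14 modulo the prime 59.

58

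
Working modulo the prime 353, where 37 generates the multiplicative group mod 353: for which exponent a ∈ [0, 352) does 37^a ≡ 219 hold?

Baby-step giant-step with m = ceil(sqrt(352)) = 19.
Baby table (37^j mod 353 for j=0..18):
  0:1  1:37  2:310  3:174  4:84  5:284  6:271  7:143
  8:349  9:205  10:172  11:10  12:17  13:276  14:328  15:134
  16:16  17:239  18:18
Giant step factor: 37^(-19) ≡ 150 (mod 353).
Scan 219·150^i mod 353 for i = 0, 1, …:
  i=0: 219   i=1: 21   i=2: 326   i=3: 186
  i=4: 13   i=5: 185   i=6: 216   i=7: 277
  i=8: 249   i=9: 285   i=10: 37
Match at i=10, j=1: a = 10·19 + 1 = 191.

191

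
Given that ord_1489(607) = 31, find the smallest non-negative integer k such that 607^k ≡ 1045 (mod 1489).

30

Successive powers of 607 modulo 1489:
  607^0=1  607^1=607  607^2=666  607^3=743  607^4=1323  607^5=490
  607^6=1119  607^7=249  607^8=754  607^9=555  607^10=371  607^11=358
  607^12=1401  607^13=188  607^14=952  607^15=132  607^16=1207  607^17=61
  607^18=1291  607^19=423  607^20=653  607^21=297  607^22=110  607^23=1254
  607^24=299  607^25=1324  607^26=1097  607^27=296  607^28=992  607^29=588
  607^30=1045
So 607^30 ≡ 1045 (mod 1489), giving k = 30.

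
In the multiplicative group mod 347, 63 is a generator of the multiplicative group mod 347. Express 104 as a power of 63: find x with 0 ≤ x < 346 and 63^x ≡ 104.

Baby-step giant-step with m = ceil(sqrt(346)) = 19.
Baby table (63^j mod 347 for j=0..18):
  0:1  1:63  2:152  3:207  4:202  5:234  6:168  7:174
  8:205  9:76  10:277  11:101  12:117  13:84  14:87  15:276
  16:38  17:312  18:224
Giant step factor: 63^(-19) ≡ 175 (mod 347).
Scan 104·175^i mod 347 for i = 0, 1, …:
  i=0: 104   i=1: 156   i=2: 234
Match at i=2, j=5: x = 2·19 + 5 = 43.

43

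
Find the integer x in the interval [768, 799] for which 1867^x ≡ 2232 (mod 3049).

777

Compute 1867^768 mod 3049 = 1328, then multiply by 1867 repeatedly:
  1867^768=1328  1867^769=539  1867^770=143  1867^771=1718  1867^772=3007
  1867^773=860  1867^774=1846  1867^775=1112  1867^776=2784  1867^777=2232
Found 2232 at exponent 777.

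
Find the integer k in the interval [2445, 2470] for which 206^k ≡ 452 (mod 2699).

Compute 206^2445 mod 2699 = 1374, then multiply by 206 repeatedly:
  206^2445=1374  206^2446=2348  206^2447=567  206^2448=745  206^2449=2326
  206^2450=1433  206^2451=1007  206^2452=2318  206^2453=2484  206^2454=1593
  206^2455=1579  206^2456=1394  206^2457=1070  206^2458=1801  206^2459=1243
  206^2460=2352  206^2461=1391  206^2462=452
Found 452 at exponent 2462.

2462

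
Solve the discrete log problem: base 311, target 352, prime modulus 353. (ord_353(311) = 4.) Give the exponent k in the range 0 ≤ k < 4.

2

Successive powers of 311 modulo 353:
  311^0=1  311^1=311  311^2=352
So 311^2 ≡ 352 (mod 353), giving k = 2.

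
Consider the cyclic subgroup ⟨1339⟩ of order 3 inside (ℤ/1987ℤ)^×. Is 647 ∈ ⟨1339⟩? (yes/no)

yes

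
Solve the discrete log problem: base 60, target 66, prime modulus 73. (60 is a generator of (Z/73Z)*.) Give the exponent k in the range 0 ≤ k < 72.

Baby-step giant-step with m = ceil(sqrt(72)) = 9.
Baby table (60^j mod 73 for j=0..8):
  0:1  1:60  2:23  3:66  4:18  5:58  6:49  7:20
  8:32
Giant step factor: 60^(-9) ≡ 10 (mod 73).
Scan 66·10^i mod 73 for i = 0, 1, …:
  i=0: 66
Match at i=0, j=3: k = 0·9 + 3 = 3.

3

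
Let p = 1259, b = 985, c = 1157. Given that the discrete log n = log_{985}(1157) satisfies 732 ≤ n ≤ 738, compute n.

734

Compute 985^732 mod 1259 = 646, then multiply by 985 repeatedly:
  985^732=646  985^733=515  985^734=1157
Found 1157 at exponent 734.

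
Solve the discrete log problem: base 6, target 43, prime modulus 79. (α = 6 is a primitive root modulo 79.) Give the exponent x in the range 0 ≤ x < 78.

41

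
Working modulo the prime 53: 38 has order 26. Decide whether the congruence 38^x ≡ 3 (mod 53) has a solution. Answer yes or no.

3 ∈ ⟨38⟩ iff 3^26 ≡ 1 (mod 53), since |⟨38⟩| = 26.
3^26 mod 53 = 52.
Since 52 ≠ 1, 3 does not lie in the subgroup.

no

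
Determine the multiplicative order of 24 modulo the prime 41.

40

The order of 24 must divide p − 1 = 40 = 2^3 · 5.
Divisors: 1, 2, 4, 5, 8, 10, 20, 40.
Check each in increasing order: 24^1 ≡ 24;  24^2 ≡ 2;  24^4 ≡ 4;  24^5 ≡ 14;  24^8 ≡ 16;  24^10 ≡ 32;  24^20 ≡ 40;  24^40 ≡ 1.
Smallest exponent giving 1 is 40.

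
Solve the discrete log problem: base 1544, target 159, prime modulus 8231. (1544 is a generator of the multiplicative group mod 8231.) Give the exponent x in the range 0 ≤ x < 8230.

Baby-step giant-step with m = ceil(sqrt(8230)) = 91.
Baby table (1544^j mod 8231 for j=0..90):
  0:1  1:1544  2:5177  3:987  4:1193  5:6479  6:2911  7:458
  8:7517  9:538  10:7572  11:3148  12:4222  13:8047  14:3989  15:2228
  16:7705  17:2725  18:1359  19:7622  20:6269  21:7911  22:8011  23:6022
  24:5169  25:5097  26:932  27:6814  28:1598  29:6243  30:691  31:5105
  32:5053  33:7075  34:1263  35:7556  36:3137  37:3700  38:486  39:1363
  40:5567  41:2284  42:3628  43:4552  44:7245  45:351  46:6929  47:6307
  48:735  49:7193  50:2373  51:1117  52:4369  53:4547  54:7756  55:7390
  56:1994  57:342  58:1264  59:869  60:83  61:4687  62:1679  63:7842
  64:247  65:2742  66:2914  67:5090  68:6586  69:3499  70:2920  71:6123
  72:4724  73:1190  74:1847  75:3842  76:5728  77:3938  78:5794  79:7070
  80:1774  81:6364  82:6433  83:5966  84:1015  85:3270  86:3277  87:5854
  88:938  89:7847  90:7967
Giant step factor: 1544^(-91) ≡ 6417 (mod 8231).
Scan 159·6417^i mod 8231 for i = 0, 1, …:
  i=0: 159   i=1: 7890   i=2: 1249   i=3: 6070
  i=4: 2098   i=5: 5181   i=6: 1468   i=7: 3892
  i=8: 2110   i=9: 8106     …   i=72: 2312
  i=73: 3842
Match at i=73, j=75: x = 73·91 + 75 = 6718.

6718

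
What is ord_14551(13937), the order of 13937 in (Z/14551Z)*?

2425

The order of 13937 must divide p − 1 = 14550 = 2 · 3 · 5^2 · 97.
Divisors: 1, 2, 3, 5, 6, 10, 15, 25, 30, 50, 75, 97, 150, 194, 291, 485, 582, 970, 1455, 2425, 2910, 4850, 7275, 14550.
Check each in increasing order: 13937^1 ≡ 13937;  13937^2 ≡ 13221;  13937^3 ≡ 1764;  13937^5 ≡ 11142;  13937^6 ≡ 12333;  13937^10 ≡ 9583;  13937^15 ≡ 13099;  13937^25 ≡ 10791;  13937^30 ≡ 12960;  13937^50 ≡ 8579;  13937^75 ≡ 2527;  13937^97 ≡ 6624;  13937^150 ≡ 12391;  13937^194 ≡ 6111;  13937^291 ≡ 12933;  13937^485 ≡ 7082;  13937^582 ≡ 13295;  13937^970 ≡ 11978;  13937^1455 ≡ 10417;  13937^2425 ≡ 1.
Smallest exponent giving 1 is 2425.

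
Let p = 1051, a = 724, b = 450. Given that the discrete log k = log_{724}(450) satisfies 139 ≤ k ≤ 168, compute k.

141

Compute 724^139 mod 1051 = 33, then multiply by 724 repeatedly:
  724^139=33  724^140=770  724^141=450
Found 450 at exponent 141.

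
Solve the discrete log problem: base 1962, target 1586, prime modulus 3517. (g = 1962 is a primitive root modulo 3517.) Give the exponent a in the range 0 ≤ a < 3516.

3049

Baby-step giant-step with m = ceil(sqrt(3516)) = 60.
Baby table (1962^j mod 3517 for j=0..59):
  0:1  1:1962  2:1846  3:2859  4:3260  5:2214  6:373  7:290
  8:2743  9:756  10:2615  11:2844  12:1966  13:2660  14:3209  15:628
  16:1186  17:2195  18:1782  19:386  20:1177  21:2122  22:2753  23:2791
  24:3490  25:3298  26:2913  27:181  28:3422  29:11  30:480  31:2721
  32:3313  33:690  34:3252  35:586  36:3190  37:2037  38:1282  39:629
  40:3148  41:524  42:1124  43:129  44:3391  45:2495  46:3043  47:2017
  48:729  49:2396  50:2240  51:2147  52:2565  53:3220  54:1108  55:390
  56:1991  57:2472  58:121  59:1763
Giant step factor: 1962^(-60) ≡ 2698 (mod 3517).
Scan 1586·2698^i mod 3517 for i = 0, 1, …:
  i=0: 1586   i=1: 2356   i=2: 1269   i=3: 1721
  i=4: 818   i=5: 1805   i=6: 2362   i=7: 3389
  i=8: 2839   i=9: 3113     …   i=49: 3046
  i=50: 2396
Match at i=50, j=49: a = 50·60 + 49 = 3049.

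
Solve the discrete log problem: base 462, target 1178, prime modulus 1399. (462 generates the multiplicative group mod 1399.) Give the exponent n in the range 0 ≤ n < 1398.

775

Baby-step giant-step with m = ceil(sqrt(1398)) = 38.
Baby table (462^j mod 1399 for j=0..37):
  0:1  1:462  2:796  3:1214  4:1268  5:1034  6:649  7:452
  8:373  9:249  10:320  11:945  12:102  13:957  14:50  15:716
  16:628  17:543  18:445  19:1336  20:273  21:216  22:463  23:1258
  24:611  25:1083  26:903  27:284  28:1101  29:825  30:622  31:569
  32:1265  33:1047  34:1059  35:1007  36:766  37:1344
Giant step factor: 462^(-38) ≡ 632 (mod 1399).
Scan 1178·632^i mod 1399 for i = 0, 1, …:
  i=0: 1178   i=1: 228   i=2: 1398   i=3: 767
  i=4: 690   i=5: 991   i=6: 959   i=7: 321
  i=8: 17   i=9: 951     …   i=19: 435
  i=20: 716
Match at i=20, j=15: n = 20·38 + 15 = 775.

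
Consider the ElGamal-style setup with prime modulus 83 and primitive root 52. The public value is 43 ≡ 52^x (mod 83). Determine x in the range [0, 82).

31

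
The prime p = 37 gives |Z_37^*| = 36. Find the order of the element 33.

The order of 33 must divide p − 1 = 36 = 2^2 · 3^2.
Divisors: 1, 2, 3, 4, 6, 9, 12, 18, 36.
Check each in increasing order: 33^1 ≡ 33;  33^2 ≡ 16;  33^3 ≡ 10;  33^4 ≡ 34;  33^6 ≡ 26;  33^9 ≡ 1.
Smallest exponent giving 1 is 9.

9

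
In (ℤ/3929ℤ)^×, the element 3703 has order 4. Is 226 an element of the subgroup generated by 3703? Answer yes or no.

yes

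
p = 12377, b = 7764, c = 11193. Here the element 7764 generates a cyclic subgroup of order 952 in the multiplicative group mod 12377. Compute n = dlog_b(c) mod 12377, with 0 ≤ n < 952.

537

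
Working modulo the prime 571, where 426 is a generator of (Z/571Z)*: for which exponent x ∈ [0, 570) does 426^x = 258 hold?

370

Baby-step giant-step with m = ceil(sqrt(570)) = 24.
Baby table (426^j mod 571 for j=0..23):
  0:1  1:426  2:469  3:515  4:126  5:2  6:281  7:367
  8:459  9:252  10:4  11:562  12:163  13:347  14:504  15:8
  16:553  17:326  18:123  19:437  20:16  21:535  22:81  23:246
Giant step factor: 426^(-24) ≡ 49 (mod 571).
Scan 258·49^i mod 571 for i = 0, 1, …:
  i=0: 258   i=1: 80   i=2: 494   i=3: 224
  i=4: 127   i=5: 513   i=6: 13   i=7: 66
  i=8: 379   i=9: 299     …   i=14: 70
  i=15: 4
Match at i=15, j=10: x = 15·24 + 10 = 370.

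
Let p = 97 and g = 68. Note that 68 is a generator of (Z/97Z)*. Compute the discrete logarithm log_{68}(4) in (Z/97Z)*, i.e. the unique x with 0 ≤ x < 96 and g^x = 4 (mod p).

20

Successive powers of 68 modulo 97:
  68^0=1  68^1=68  68^2=65  68^3=55  68^4=54  68^5=83
  68^6=18  68^7=60  68^8=6  68^9=20  68^10=2  68^11=39
  68^12=33  68^13=13  68^14=11  68^15=69  68^16=36  68^17=23
  68^18=12  68^19=40  68^20=4
So 68^20 ≡ 4 (mod 97), giving x = 20.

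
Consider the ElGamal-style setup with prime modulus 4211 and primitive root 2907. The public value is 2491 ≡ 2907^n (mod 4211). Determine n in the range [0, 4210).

3769

Baby-step giant-step with m = ceil(sqrt(4210)) = 65.
Baby table (2907^j mod 4211 for j=0..64):
  0:1  1:2907  2:3383  3:1696  4:3402  5:2186  6:303  7:722
  8:1776  9:146  10:3322  11:1231  12:3378  13:4005  14:3331  15:2128
  16:137  17:2425  18:261  19:747  20:2864  21:501  22:3612  23:2061
  24:3285  25:3158  26:326  27:207  28:3787  29:1255  30:1559  31:977
  32:1925  33:3767  34:2069  35:1275  36:745  37:1261  38:2157  39:220
  40:3679  41:3124  42:2552  43:3093  44:866  45:3495  46:3033  47:3308
  48:2643  49:2337  50:1316  51:2024  52:1001  53:106  54:739  55:663
  56:2914  57:2677  58:111  59:2641  60:734  61:2972  62:2843  63:2619
  64:4156
Giant step factor: 2907^(-65) ≡ 2153 (mod 4211).
Scan 2491·2153^i mod 4211 for i = 0, 1, …:
  i=0: 2491   i=1: 2520   i=2: 1792   i=3: 900
  i=4: 640   i=5: 923   i=6: 3838   i=7: 1232
  i=8: 3777   i=9: 440     …   i=56: 1107
  i=57: 4156
Match at i=57, j=64: n = 57·65 + 64 = 3769.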